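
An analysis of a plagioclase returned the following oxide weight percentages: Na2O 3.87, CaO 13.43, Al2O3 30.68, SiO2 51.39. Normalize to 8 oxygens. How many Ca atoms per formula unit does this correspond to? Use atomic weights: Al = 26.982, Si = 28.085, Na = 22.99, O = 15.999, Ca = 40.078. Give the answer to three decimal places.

0.657 Ca apfu

3.87 wt% Na2O ÷ 61.979 g/mol = 0.06244 mol, giving 0.12488 Na and 0.06244 O.
13.43 wt% CaO ÷ 56.077 g/mol = 0.23949 mol, giving 0.23949 Ca and 0.23949 O.
30.68 wt% Al2O3 ÷ 101.961 g/mol = 0.30090 mol, giving 0.60180 Al and 0.90270 O.
51.39 wt% SiO2 ÷ 60.083 g/mol = 0.85532 mol, giving 0.85532 Si and 1.71064 O.
Oxygen sums to 2.91527; scaling by 8/2.91527 = 2.74417 puts the formula on 8 O.
Ca: 0.23949 × 2.74417 = 0.657 atoms per formula unit.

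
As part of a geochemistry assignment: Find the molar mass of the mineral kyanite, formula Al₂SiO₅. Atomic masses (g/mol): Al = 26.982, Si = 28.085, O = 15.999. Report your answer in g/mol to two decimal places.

162.04 g/mol

The formula mass is the sum 2*26.982 + 1*28.085 + 5*15.999.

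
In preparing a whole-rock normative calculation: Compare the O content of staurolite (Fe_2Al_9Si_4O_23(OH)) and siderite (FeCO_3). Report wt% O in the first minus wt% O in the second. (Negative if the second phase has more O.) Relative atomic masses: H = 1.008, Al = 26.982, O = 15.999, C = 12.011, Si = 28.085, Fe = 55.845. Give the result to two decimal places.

3.65 percentage points

M(Fe_2Al_9Si_4O_23(OH)) = 851.852 g/mol, so wt% O = 383.976/851.852 × 100 = 45.08%.
M(FeCO_3) = 115.853 g/mol, so wt% O = 47.997/115.853 × 100 = 41.43%.
45.08 − 41.43 = 3.65 pp.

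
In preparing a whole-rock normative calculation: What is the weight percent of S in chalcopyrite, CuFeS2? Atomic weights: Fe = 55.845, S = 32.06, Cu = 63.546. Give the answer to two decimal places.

34.94 weight percent

Formula mass = 1·63.546 + 1·55.845 + 2·32.06 = 183.511 g/mol, of which 64.120 g is S.
So S makes up 64.120/183.511 = 0.3494 of the mass, i.e. 34.94%.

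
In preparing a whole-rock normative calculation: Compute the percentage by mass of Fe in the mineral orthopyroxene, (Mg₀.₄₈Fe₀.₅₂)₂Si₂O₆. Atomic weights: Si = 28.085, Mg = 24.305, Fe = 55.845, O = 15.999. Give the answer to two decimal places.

Formula mass = 0.96×24.305 + 1.04×55.845 + 2×28.085 + 6×15.999 = 233.576 g/mol, of which 58.079 g is Fe.
So Fe makes up 58.079/233.576 = 0.2487 of the mass, i.e. 24.87%.

24.87 mass %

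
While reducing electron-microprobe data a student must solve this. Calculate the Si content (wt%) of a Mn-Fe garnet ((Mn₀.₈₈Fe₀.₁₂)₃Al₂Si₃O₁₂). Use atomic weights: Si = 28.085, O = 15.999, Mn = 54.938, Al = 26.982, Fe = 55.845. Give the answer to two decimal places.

17.01 wt%

Formula mass = 2.64*54.938 + 0.36*55.845 + 2*26.982 + 3*28.085 + 12*15.999 = 495.348 g/mol, of which 84.255 g is Si.
So Si makes up 84.255/495.348 = 0.1701 of the mass, i.e. 17.01%.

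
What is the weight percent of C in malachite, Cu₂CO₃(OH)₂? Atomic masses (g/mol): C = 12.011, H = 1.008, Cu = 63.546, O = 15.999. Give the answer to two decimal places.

5.43 mass %

Molar mass of Cu₂CO₃(OH)₂: 2×63.546 + 1×12.011 + 5×15.999 + 2×1.008 = 221.114 g/mol.
Mass of C per formula unit: 1 × 12.011 = 12.011 g.
Weight fraction C = 12.011 / 221.114 = 0.0543.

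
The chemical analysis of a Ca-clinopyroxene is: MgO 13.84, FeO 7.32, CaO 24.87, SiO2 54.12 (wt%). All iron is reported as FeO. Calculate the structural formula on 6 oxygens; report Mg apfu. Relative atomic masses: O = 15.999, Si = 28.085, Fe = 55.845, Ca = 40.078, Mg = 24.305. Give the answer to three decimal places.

0.766 Mg apfu

13.84 wt% MgO ÷ 40.304 g/mol = 0.34339 mol, giving 0.34339 Mg and 0.34339 O.
7.32 wt% FeO ÷ 71.844 g/mol = 0.10189 mol, giving 0.10189 Fe and 0.10189 O.
24.87 wt% CaO ÷ 56.077 g/mol = 0.44350 mol, giving 0.44350 Ca and 0.44350 O.
54.12 wt% SiO2 ÷ 60.083 g/mol = 0.90075 mol, giving 0.90075 Si and 1.80150 O.
Oxygen sums to 2.69028; scaling by 6/2.69028 = 2.23025 puts the formula on 6 O.
Mg: 0.34339 × 2.23025 = 0.766 atoms per formula unit.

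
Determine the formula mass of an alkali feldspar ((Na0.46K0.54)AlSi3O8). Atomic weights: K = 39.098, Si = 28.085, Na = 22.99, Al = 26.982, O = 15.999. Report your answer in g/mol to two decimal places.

270.92 g/mol

Na: 0.46 × 22.99 = 10.5754
K: 0.54 × 39.098 = 21.1129
Al: 1 × 26.982 = 26.9820
Si: 3 × 28.085 = 84.2550
O: 8 × 15.999 = 127.9920
Summing the contributions gives the formula mass.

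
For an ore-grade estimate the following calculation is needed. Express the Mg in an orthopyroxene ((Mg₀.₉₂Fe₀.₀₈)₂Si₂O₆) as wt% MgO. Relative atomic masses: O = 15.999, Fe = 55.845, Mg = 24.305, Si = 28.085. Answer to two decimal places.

36.03 wt%

Formula mass = 205.820 g/mol.
1.84 Mg → 1.8400 mol MgO per formula unit; M(MgO) = 40.304, so MgO mass = 74.159 g.
74.159/205.820 × 100 = 36.03 wt%.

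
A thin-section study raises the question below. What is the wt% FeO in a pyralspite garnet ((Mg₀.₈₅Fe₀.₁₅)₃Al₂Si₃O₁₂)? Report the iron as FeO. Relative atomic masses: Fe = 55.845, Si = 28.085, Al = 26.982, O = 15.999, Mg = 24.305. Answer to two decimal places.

7.75 wt%

Molar mass of (Mg₀.₈₅Fe₀.₁₅)₃Al₂Si₃O₁₂ = 2.55×24.305 + 0.45×55.845 + 2×26.982 + 3×28.085 + 12×15.999 = 417.315 g/mol.
Each formula unit contains 0.45 Fe, equivalent to 0.45/1 = 0.4500 mol FeO.
M(FeO) = 1×55.845 + 1×15.999 = 71.844 g/mol.
Mass of FeO per formula unit = 0.4500 × 71.844 = 32.330 g.
FeO wt% = 32.330 / 417.315 × 100 = 7.75%.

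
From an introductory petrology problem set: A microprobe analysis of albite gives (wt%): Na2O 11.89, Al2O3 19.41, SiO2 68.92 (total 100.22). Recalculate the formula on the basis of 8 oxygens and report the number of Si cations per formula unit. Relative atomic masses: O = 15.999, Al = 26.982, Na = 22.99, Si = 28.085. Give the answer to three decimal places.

Na2O (M=61.979): mol = 0.19184; Na = 0.38368, O = 0.19184.
Al2O3 (M=101.961): mol = 0.19037; Al = 0.38074, O = 0.57111.
SiO2 (M=60.083): mol = 1.14708; Si = 1.14708, O = 2.29416.
ΣO = 3.05711; factor = 8/ΣO = 2.61685.
Si apfu = 1.14708 × 2.61685 = 3.002.

3.002 Si apfu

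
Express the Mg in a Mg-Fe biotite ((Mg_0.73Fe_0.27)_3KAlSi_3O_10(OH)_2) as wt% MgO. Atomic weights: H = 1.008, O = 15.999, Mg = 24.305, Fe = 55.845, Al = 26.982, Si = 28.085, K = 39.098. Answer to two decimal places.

19.93 wt%

Formula mass = 442.801 g/mol.
2.19 Mg → 2.1900 mol MgO per formula unit; M(MgO) = 40.304, so MgO mass = 88.266 g.
88.266/442.801 × 100 = 19.93 wt%.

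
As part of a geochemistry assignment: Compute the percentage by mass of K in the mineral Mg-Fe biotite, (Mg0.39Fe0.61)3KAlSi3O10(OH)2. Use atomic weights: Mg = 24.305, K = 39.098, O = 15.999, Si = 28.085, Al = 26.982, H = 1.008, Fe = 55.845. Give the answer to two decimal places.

8.23 weight percent

Formula mass = 1.17·24.305 + 1.83·55.845 + 1·39.098 + 1·26.982 + 3·28.085 + 12·15.999 + 2·1.008 = 474.972 g/mol, of which 39.098 g is K.
So K makes up 39.098/474.972 = 0.0823 of the mass, i.e. 8.23%.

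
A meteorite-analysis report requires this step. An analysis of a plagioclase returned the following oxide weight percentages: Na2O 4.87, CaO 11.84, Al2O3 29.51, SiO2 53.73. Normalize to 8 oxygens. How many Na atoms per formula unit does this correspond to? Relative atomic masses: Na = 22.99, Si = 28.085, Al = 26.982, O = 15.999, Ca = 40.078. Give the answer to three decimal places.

Na2O (M=61.979): mol = 0.07858; Na = 0.15716, O = 0.07858.
CaO (M=56.077): mol = 0.21114; Ca = 0.21114, O = 0.21114.
Al2O3 (M=101.961): mol = 0.28942; Al = 0.57884, O = 0.86826.
SiO2 (M=60.083): mol = 0.89426; Si = 0.89426, O = 1.78852.
ΣO = 2.94650; factor = 8/ΣO = 2.71509.
Na apfu = 0.15716 × 2.71509 = 0.427.

0.427 Na apfu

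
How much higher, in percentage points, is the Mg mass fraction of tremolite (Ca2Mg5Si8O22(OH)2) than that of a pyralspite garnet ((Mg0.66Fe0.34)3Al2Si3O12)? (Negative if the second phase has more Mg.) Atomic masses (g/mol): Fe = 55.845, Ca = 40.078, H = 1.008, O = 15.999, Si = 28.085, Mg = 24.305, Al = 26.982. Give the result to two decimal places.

3.90 percentage points

First mineral: 121.525 g Mg in 812.353 g formula = 14.96 wt% Mg.
Second mineral: 48.124 g Mg in 435.293 g formula = 11.06 wt% Mg.
14.96% − 11.06% gives a difference of 3.90 percentage points.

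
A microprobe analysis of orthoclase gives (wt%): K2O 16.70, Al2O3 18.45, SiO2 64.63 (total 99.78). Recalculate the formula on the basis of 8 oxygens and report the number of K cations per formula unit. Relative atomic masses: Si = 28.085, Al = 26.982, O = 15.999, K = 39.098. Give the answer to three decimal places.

16.70 wt% K2O ÷ 94.195 g/mol = 0.17729 mol, giving 0.35458 K and 0.17729 O.
18.45 wt% Al2O3 ÷ 101.961 g/mol = 0.18095 mol, giving 0.36190 Al and 0.54285 O.
64.63 wt% SiO2 ÷ 60.083 g/mol = 1.07568 mol, giving 1.07568 Si and 2.15136 O.
Oxygen sums to 2.87150; scaling by 8/2.87150 = 2.78600 puts the formula on 8 O.
K: 0.35458 × 2.78600 = 0.988 atoms per formula unit.

0.988 K apfu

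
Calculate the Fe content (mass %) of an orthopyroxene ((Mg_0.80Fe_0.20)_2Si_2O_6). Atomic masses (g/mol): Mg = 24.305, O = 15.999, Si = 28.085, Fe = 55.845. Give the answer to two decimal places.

10.47 mass %

Molar mass of (Mg_0.80Fe_0.20)_2Si_2O_6: 1.60*24.305 + 0.40*55.845 + 2*28.085 + 6*15.999 = 213.390 g/mol.
Mass of Fe per formula unit: 0.40 × 55.845 = 22.338 g.
Weight fraction Fe = 22.338 / 213.390 = 0.1047.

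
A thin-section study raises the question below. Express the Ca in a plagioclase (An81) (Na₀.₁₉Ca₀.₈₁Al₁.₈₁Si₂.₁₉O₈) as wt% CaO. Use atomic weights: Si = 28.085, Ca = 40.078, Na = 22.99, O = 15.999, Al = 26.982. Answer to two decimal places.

Formula mass = 275.167 g/mol.
0.81 Ca → 0.8100 mol CaO per formula unit; M(CaO) = 56.077, so CaO mass = 45.422 g.
45.422/275.167 × 100 = 16.51 wt%.

16.51 wt%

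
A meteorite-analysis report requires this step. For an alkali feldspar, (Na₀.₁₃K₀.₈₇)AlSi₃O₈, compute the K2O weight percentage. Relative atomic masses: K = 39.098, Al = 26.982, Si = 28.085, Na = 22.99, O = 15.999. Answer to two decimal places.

Formula mass = 276.233 g/mol.
0.87 K → 0.4350 mol K2O per formula unit; M(K2O) = 94.195, so K2O mass = 40.975 g.
40.975/276.233 × 100 = 14.83 wt%.

14.83 wt%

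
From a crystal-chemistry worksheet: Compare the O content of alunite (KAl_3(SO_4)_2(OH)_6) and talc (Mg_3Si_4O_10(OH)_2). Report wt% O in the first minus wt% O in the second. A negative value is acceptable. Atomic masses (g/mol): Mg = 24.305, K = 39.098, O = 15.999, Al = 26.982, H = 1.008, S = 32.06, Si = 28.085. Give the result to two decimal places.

First mineral: 223.986 g O in 414.198 g formula = 54.08 wt% O.
Second mineral: 191.988 g O in 379.259 g formula = 50.62 wt% O.
54.08% − 50.62% gives a difference of 3.46 percentage points.

3.46 percentage points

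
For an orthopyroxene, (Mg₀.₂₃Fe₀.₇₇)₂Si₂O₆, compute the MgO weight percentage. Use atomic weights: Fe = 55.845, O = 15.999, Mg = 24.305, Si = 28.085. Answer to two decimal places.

Formula mass = 249.346 g/mol.
0.46 Mg → 0.4600 mol MgO per formula unit; M(MgO) = 40.304, so MgO mass = 18.540 g.
18.540/249.346 × 100 = 7.44 wt%.

7.44 wt%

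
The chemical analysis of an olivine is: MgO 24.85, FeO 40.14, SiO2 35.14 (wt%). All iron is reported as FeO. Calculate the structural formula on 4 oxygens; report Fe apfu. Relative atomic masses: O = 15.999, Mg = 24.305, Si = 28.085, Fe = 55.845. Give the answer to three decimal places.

24.85 wt% MgO ÷ 40.304 g/mol = 0.61656 mol, giving 0.61656 Mg and 0.61656 O.
40.14 wt% FeO ÷ 71.844 g/mol = 0.55871 mol, giving 0.55871 Fe and 0.55871 O.
35.14 wt% SiO2 ÷ 60.083 g/mol = 0.58486 mol, giving 0.58486 Si and 1.16972 O.
Oxygen sums to 2.34499; scaling by 4/2.34499 = 1.70576 puts the formula on 4 O.
Fe: 0.55871 × 1.70576 = 0.953 atoms per formula unit.

0.953 Fe apfu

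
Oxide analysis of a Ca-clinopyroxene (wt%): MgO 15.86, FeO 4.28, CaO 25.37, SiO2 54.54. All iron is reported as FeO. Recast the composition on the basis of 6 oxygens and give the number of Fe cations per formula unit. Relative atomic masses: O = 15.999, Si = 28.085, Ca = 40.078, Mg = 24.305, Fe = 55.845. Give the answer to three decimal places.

15.86 wt% MgO ÷ 40.304 g/mol = 0.39351 mol, giving 0.39351 Mg and 0.39351 O.
4.28 wt% FeO ÷ 71.844 g/mol = 0.05957 mol, giving 0.05957 Fe and 0.05957 O.
25.37 wt% CaO ÷ 56.077 g/mol = 0.45241 mol, giving 0.45241 Ca and 0.45241 O.
54.54 wt% SiO2 ÷ 60.083 g/mol = 0.90774 mol, giving 0.90774 Si and 1.81548 O.
Oxygen sums to 2.72097; scaling by 6/2.72097 = 2.20510 puts the formula on 6 O.
Fe: 0.05957 × 2.20510 = 0.131 atoms per formula unit.

0.131 Fe apfu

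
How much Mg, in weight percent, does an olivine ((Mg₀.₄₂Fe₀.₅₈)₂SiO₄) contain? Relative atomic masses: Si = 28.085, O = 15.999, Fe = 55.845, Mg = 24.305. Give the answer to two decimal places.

M((Mg₀.₄₂Fe₀.₅₈)₂SiO₄) = 177.277 g/mol.
Mg contributes 0.84 × 24.305 = 20.416 g per mole.
20.416/177.277 = 0.1152 → 11.52%.

11.52 weight percent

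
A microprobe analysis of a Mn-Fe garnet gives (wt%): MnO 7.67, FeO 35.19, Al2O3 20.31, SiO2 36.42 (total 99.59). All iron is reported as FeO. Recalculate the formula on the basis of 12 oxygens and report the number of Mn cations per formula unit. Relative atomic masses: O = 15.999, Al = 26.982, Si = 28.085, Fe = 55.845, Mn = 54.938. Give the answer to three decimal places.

MnO: 7.67/70.937 = 0.10812 mol → 0.10812 mol Mn, 0.10812 mol O.
FeO: 35.19/71.844 = 0.48981 mol → 0.48981 mol Fe, 0.48981 mol O.
Al2O3: 20.31/101.961 = 0.19919 mol → 0.39838 mol Al, 0.59757 mol O.
SiO2: 36.42/60.083 = 0.60616 mol → 0.60616 mol Si, 1.21232 mol O.
Total oxygen = 2.40782 mol. Normalization factor = 12/2.40782 = 4.98376.
Mn per 12 O = 0.10812 × 4.98376 = 0.539.

0.539 Mn apfu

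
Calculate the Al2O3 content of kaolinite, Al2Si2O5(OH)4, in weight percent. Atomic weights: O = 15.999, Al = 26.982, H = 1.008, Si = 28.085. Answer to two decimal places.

39.50 wt%

Molar mass of Al2Si2O5(OH)4 = 2×26.982 + 2×28.085 + 9×15.999 + 4×1.008 = 258.157 g/mol.
Each formula unit contains 2 Al, equivalent to 2/2 = 1.0000 mol Al2O3.
M(Al2O3) = 2×26.982 + 3×15.999 = 101.961 g/mol.
Mass of Al2O3 per formula unit = 1.0000 × 101.961 = 101.961 g.
Al2O3 wt% = 101.961 / 258.157 × 100 = 39.50%.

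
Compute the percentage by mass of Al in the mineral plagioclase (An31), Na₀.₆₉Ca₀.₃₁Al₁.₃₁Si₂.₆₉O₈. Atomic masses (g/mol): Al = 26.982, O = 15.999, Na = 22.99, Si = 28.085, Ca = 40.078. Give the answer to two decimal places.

13.23 mass %

M(Na₀.₆₉Ca₀.₃₁Al₁.₃₁Si₂.₆₉O₈) = 267.174 g/mol.
Al contributes 1.31 × 26.982 = 35.346 g per mole.
35.346/267.174 = 0.1323 → 13.23%.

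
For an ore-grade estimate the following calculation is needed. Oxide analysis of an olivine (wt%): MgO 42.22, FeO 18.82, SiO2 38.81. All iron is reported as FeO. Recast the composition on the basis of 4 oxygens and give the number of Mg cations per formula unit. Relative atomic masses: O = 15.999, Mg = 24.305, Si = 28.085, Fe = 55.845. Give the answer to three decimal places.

1.611 Mg apfu

MgO: 42.22/40.304 = 1.04754 mol → 1.04754 mol Mg, 1.04754 mol O.
FeO: 18.82/71.844 = 0.26196 mol → 0.26196 mol Fe, 0.26196 mol O.
SiO2: 38.81/60.083 = 0.64594 mol → 0.64594 mol Si, 1.29188 mol O.
Total oxygen = 2.60138 mol. Normalization factor = 4/2.60138 = 1.53765.
Mg per 4 O = 1.04754 × 1.53765 = 1.611.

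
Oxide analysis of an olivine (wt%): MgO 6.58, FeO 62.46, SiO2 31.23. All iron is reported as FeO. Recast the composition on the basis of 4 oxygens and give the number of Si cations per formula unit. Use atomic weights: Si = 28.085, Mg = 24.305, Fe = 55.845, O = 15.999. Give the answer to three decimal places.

MgO (M=40.304): mol = 0.16326; Mg = 0.16326, O = 0.16326.
FeO (M=71.844): mol = 0.86938; Fe = 0.86938, O = 0.86938.
SiO2 (M=60.083): mol = 0.51978; Si = 0.51978, O = 1.03956.
ΣO = 2.07220; factor = 4/ΣO = 1.93032.
Si apfu = 0.51978 × 1.93032 = 1.003.

1.003 Si apfu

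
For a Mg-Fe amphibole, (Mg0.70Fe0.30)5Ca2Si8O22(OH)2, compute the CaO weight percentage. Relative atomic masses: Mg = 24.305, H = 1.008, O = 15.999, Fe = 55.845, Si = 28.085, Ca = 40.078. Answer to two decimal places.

13.05 wt%

M((Mg0.70Fe0.30)5Ca2Si8O22(OH)2) = 859.663 g/mol; M(CaO) = 56.077 g/mol.
Moles CaO per formula unit = 2 Ca ÷ 1 = 2.0000.
CaO fraction = (2.0000 × 56.077) / 859.663 = 112.154/859.663 = 0.1305.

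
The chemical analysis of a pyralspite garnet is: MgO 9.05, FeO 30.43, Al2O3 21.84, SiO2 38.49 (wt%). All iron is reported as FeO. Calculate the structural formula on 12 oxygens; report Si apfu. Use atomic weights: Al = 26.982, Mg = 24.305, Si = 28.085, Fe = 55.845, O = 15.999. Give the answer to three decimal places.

MgO: 9.05/40.304 = 0.22454 mol → 0.22454 mol Mg, 0.22454 mol O.
FeO: 30.43/71.844 = 0.42356 mol → 0.42356 mol Fe, 0.42356 mol O.
Al2O3: 21.84/101.961 = 0.21420 mol → 0.42840 mol Al, 0.64260 mol O.
SiO2: 38.49/60.083 = 0.64061 mol → 0.64061 mol Si, 1.28122 mol O.
Total oxygen = 2.57192 mol. Normalization factor = 12/2.57192 = 4.66577.
Si per 12 O = 0.64061 × 4.66577 = 2.989.

2.989 Si apfu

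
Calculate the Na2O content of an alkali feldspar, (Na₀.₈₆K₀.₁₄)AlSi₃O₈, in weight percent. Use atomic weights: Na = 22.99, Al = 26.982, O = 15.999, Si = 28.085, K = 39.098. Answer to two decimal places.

10.08 wt%

Formula mass = 264.474 g/mol.
0.86 Na → 0.4300 mol Na2O per formula unit; M(Na2O) = 61.979, so Na2O mass = 26.651 g.
26.651/264.474 × 100 = 10.08 wt%.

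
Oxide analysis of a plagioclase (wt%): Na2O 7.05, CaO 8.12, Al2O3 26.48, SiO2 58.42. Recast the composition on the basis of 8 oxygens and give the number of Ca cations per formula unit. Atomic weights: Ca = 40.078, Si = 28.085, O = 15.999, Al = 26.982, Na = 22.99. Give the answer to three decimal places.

0.388 Ca apfu

7.05 wt% Na2O ÷ 61.979 g/mol = 0.11375 mol, giving 0.22750 Na and 0.11375 O.
8.12 wt% CaO ÷ 56.077 g/mol = 0.14480 mol, giving 0.14480 Ca and 0.14480 O.
26.48 wt% Al2O3 ÷ 101.961 g/mol = 0.25971 mol, giving 0.51942 Al and 0.77913 O.
58.42 wt% SiO2 ÷ 60.083 g/mol = 0.97232 mol, giving 0.97232 Si and 1.94464 O.
Oxygen sums to 2.98232; scaling by 8/2.98232 = 2.68248 puts the formula on 8 O.
Ca: 0.14480 × 2.68248 = 0.388 atoms per formula unit.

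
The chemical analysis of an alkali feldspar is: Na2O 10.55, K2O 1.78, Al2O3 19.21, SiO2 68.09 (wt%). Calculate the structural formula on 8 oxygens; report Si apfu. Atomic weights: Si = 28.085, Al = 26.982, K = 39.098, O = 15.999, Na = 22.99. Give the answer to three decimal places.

Na2O (M=61.979): mol = 0.17022; Na = 0.34044, O = 0.17022.
K2O (M=94.195): mol = 0.01890; K = 0.03780, O = 0.01890.
Al2O3 (M=101.961): mol = 0.18841; Al = 0.37682, O = 0.56523.
SiO2 (M=60.083): mol = 1.13327; Si = 1.13327, O = 2.26654.
ΣO = 3.02089; factor = 8/ΣO = 2.64823.
Si apfu = 1.13327 × 2.64823 = 3.001.

3.001 Si apfu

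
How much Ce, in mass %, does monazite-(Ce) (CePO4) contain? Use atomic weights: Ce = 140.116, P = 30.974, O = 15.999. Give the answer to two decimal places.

59.60 mass %

Formula mass = 1*140.116 + 1*30.974 + 4*15.999 = 235.086 g/mol, of which 140.116 g is Ce.
So Ce makes up 140.116/235.086 = 0.5960 of the mass, i.e. 59.60%.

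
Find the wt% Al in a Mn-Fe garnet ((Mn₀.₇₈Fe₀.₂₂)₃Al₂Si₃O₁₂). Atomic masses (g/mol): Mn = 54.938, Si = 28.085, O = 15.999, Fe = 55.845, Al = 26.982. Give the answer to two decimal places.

10.89 weight percent

Formula mass = 2.34*54.938 + 0.66*55.845 + 2*26.982 + 3*28.085 + 12*15.999 = 495.620 g/mol, of which 53.964 g is Al.
So Al makes up 53.964/495.620 = 0.1089 of the mass, i.e. 10.89%.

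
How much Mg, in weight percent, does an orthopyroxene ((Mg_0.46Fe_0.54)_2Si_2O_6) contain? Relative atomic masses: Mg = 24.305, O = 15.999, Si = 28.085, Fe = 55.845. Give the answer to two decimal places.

Molar mass of (Mg_0.46Fe_0.54)_2Si_2O_6: 0.92*24.305 + 1.08*55.845 + 2*28.085 + 6*15.999 = 234.837 g/mol.
Mass of Mg per formula unit: 0.92 × 24.305 = 22.361 g.
Weight fraction Mg = 22.361 / 234.837 = 0.0952.

9.52 weight percent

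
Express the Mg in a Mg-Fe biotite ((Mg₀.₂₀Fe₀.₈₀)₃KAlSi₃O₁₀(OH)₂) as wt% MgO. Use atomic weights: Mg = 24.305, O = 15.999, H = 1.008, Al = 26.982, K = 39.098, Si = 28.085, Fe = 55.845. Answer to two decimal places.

4.91 wt%

Formula mass = 492.950 g/mol.
0.60 Mg → 0.6000 mol MgO per formula unit; M(MgO) = 40.304, so MgO mass = 24.182 g.
24.182/492.950 × 100 = 4.91 wt%.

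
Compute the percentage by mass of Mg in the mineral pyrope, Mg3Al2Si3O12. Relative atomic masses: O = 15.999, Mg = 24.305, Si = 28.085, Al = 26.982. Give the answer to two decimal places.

18.09 weight percent

Formula mass = 3·24.305 + 2·26.982 + 3·28.085 + 12·15.999 = 403.122 g/mol, of which 72.915 g is Mg.
So Mg makes up 72.915/403.122 = 0.1809 of the mass, i.e. 18.09%.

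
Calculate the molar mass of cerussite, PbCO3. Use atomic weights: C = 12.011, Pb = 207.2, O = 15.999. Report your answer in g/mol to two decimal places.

Pb: 1 × 207.2 = 207.2000
C: 1 × 12.011 = 12.0110
O: 3 × 15.999 = 47.9970
Summing the contributions gives the formula mass.

267.21 g/mol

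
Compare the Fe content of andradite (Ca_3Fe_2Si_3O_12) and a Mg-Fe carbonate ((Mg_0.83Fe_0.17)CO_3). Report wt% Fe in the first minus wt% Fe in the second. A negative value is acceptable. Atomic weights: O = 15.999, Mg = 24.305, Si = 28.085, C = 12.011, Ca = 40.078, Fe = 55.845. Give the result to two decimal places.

First mineral: 111.690 g Fe in 508.167 g formula = 21.98 wt% Fe.
Second mineral: 9.494 g Fe in 89.675 g formula = 10.59 wt% Fe.
21.98% − 10.59% gives a difference of 11.39 percentage points.

11.39 percentage points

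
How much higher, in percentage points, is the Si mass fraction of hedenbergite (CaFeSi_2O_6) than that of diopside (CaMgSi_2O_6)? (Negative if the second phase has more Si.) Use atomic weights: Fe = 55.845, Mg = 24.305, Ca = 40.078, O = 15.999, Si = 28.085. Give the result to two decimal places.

M(CaFeSi_2O_6) = 248.087 g/mol, so wt% Si = 56.170/248.087 × 100 = 22.64%.
M(CaMgSi_2O_6) = 216.547 g/mol, so wt% Si = 56.170/216.547 × 100 = 25.94%.
22.64 − 25.94 = -3.30 pp.

-3.30 percentage points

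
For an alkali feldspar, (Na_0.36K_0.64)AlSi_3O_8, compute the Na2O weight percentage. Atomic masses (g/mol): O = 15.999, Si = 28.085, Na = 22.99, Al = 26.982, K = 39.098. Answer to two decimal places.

Formula mass = 272.528 g/mol.
0.36 Na → 0.1800 mol Na2O per formula unit; M(Na2O) = 61.979, so Na2O mass = 11.156 g.
11.156/272.528 × 100 = 4.09 wt%.

4.09 wt%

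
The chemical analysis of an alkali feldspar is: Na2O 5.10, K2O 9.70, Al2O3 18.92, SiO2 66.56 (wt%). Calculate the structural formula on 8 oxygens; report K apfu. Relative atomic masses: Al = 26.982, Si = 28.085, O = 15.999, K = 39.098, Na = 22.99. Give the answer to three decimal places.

0.557 K apfu

5.10 wt% Na2O ÷ 61.979 g/mol = 0.08229 mol, giving 0.16458 Na and 0.08229 O.
9.70 wt% K2O ÷ 94.195 g/mol = 0.10298 mol, giving 0.20596 K and 0.10298 O.
18.92 wt% Al2O3 ÷ 101.961 g/mol = 0.18556 mol, giving 0.37112 Al and 0.55668 O.
66.56 wt% SiO2 ÷ 60.083 g/mol = 1.10780 mol, giving 1.10780 Si and 2.21560 O.
Oxygen sums to 2.95755; scaling by 8/2.95755 = 2.70494 puts the formula on 8 O.
K: 0.20596 × 2.70494 = 0.557 atoms per formula unit.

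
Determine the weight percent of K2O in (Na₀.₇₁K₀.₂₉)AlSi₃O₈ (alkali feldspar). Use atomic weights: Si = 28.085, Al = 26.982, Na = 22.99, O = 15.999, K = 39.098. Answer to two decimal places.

5.12 wt%

Formula mass = 266.890 g/mol.
0.29 K → 0.1450 mol K2O per formula unit; M(K2O) = 94.195, so K2O mass = 13.658 g.
13.658/266.890 × 100 = 5.12 wt%.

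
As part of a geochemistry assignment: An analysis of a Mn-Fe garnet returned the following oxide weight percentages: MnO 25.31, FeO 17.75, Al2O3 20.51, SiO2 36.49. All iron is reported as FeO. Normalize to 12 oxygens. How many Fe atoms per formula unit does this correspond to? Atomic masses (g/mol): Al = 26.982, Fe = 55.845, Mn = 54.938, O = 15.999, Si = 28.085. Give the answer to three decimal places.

MnO: 25.31/70.937 = 0.35680 mol → 0.35680 mol Mn, 0.35680 mol O.
FeO: 17.75/71.844 = 0.24706 mol → 0.24706 mol Fe, 0.24706 mol O.
Al2O3: 20.51/101.961 = 0.20116 mol → 0.40232 mol Al, 0.60348 mol O.
SiO2: 36.49/60.083 = 0.60733 mol → 0.60733 mol Si, 1.21466 mol O.
Total oxygen = 2.42200 mol. Normalization factor = 12/2.42200 = 4.95458.
Fe per 12 O = 0.24706 × 4.95458 = 1.224.

1.224 Fe apfu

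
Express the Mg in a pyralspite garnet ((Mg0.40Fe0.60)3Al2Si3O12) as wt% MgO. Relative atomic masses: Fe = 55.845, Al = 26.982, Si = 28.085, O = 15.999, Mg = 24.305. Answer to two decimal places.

10.52 wt%

M((Mg0.40Fe0.60)3Al2Si3O12) = 459.894 g/mol; M(MgO) = 40.304 g/mol.
Moles MgO per formula unit = 1.20 Mg ÷ 1 = 1.2000.
MgO fraction = (1.2000 × 40.304) / 459.894 = 48.365/459.894 = 0.1052.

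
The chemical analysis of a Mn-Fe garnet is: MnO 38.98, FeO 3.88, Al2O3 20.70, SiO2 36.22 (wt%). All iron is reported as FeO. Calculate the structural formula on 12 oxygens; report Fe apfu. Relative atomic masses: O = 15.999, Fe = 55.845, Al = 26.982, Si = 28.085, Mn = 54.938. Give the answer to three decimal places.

MnO (M=70.937): mol = 0.54950; Mn = 0.54950, O = 0.54950.
FeO (M=71.844): mol = 0.05401; Fe = 0.05401, O = 0.05401.
Al2O3 (M=101.961): mol = 0.20302; Al = 0.40604, O = 0.60906.
SiO2 (M=60.083): mol = 0.60283; Si = 0.60283, O = 1.20566.
ΣO = 2.41823; factor = 12/ΣO = 4.96231.
Fe apfu = 0.05401 × 4.96231 = 0.268.

0.268 Fe apfu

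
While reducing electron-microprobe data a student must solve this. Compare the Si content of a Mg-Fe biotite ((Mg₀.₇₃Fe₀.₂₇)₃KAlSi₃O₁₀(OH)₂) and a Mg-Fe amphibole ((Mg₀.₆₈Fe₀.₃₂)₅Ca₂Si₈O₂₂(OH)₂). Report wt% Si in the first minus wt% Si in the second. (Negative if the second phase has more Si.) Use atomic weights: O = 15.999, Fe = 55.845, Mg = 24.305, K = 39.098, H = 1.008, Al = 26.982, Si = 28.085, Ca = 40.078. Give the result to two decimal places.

Si in (Mg₀.₇₃Fe₀.₂₇)₃KAlSi₃O₁₀(OH)₂: molar mass 442.801 g/mol; 3×28.085 = 84.255 g → 19.03 wt%.
Si in (Mg₀.₆₈Fe₀.₃₂)₅Ca₂Si₈O₂₂(OH)₂: molar mass 862.817 g/mol; 8×28.085 = 224.680 g → 26.04 wt%.
Difference = 19.03 − 26.04 = -7.01 percentage points.

-7.01 percentage points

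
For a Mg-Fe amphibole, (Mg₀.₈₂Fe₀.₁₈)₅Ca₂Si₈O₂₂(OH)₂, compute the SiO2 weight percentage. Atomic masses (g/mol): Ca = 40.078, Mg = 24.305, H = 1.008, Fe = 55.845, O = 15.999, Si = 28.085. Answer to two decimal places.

Formula mass = 840.739 g/mol.
8 Si → 8.0000 mol SiO2 per formula unit; M(SiO2) = 60.083, so SiO2 mass = 480.664 g.
480.664/840.739 × 100 = 57.17 wt%.

57.17 wt%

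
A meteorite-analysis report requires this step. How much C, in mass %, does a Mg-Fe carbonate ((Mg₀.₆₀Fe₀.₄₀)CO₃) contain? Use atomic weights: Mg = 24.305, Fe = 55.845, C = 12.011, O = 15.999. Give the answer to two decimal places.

Molar mass of (Mg₀.₆₀Fe₀.₄₀)CO₃: 0.60·24.305 + 0.40·55.845 + 1·12.011 + 3·15.999 = 96.929 g/mol.
Mass of C per formula unit: 1 × 12.011 = 12.011 g.
Weight fraction C = 12.011 / 96.929 = 0.1239.

12.39 mass %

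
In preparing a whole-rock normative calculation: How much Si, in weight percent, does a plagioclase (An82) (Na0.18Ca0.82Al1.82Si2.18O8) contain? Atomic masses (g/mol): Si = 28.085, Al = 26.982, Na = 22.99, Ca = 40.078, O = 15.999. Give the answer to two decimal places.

Formula mass = 0.18×22.99 + 0.82×40.078 + 1.82×26.982 + 2.18×28.085 + 8×15.999 = 275.327 g/mol, of which 61.225 g is Si.
So Si makes up 61.225/275.327 = 0.2224 of the mass, i.e. 22.24%.

22.24 weight percent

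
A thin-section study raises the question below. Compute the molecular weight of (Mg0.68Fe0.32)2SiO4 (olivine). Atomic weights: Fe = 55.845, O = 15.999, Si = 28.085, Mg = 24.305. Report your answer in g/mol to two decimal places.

160.88 g/mol

Mg: 1.36 × 24.305 = 33.0548
Fe: 0.64 × 55.845 = 35.7408
Si: 1 × 28.085 = 28.0850
O: 4 × 15.999 = 63.9960
Summing the contributions gives the formula mass.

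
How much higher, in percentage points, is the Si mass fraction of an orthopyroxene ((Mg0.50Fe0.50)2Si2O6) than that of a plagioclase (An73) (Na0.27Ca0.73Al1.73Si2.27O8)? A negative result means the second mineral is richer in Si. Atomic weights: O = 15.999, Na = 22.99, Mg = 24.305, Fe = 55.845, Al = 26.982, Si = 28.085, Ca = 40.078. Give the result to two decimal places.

Si in (Mg0.50Fe0.50)2Si2O6: molar mass 232.314 g/mol; 2×28.085 = 56.170 g → 24.18 wt%.
Si in Na0.27Ca0.73Al1.73Si2.27O8: molar mass 273.888 g/mol; 2.27×28.085 = 63.753 g → 23.28 wt%.
Difference = 24.18 − 23.28 = 0.90 percentage points.

0.90 percentage points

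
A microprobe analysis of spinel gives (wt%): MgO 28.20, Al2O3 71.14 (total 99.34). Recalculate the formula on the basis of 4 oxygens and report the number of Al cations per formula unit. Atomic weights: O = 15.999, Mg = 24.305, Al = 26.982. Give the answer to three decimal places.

1.999 Al apfu

28.20 wt% MgO ÷ 40.304 g/mol = 0.69968 mol, giving 0.69968 Mg and 0.69968 O.
71.14 wt% Al2O3 ÷ 101.961 g/mol = 0.69772 mol, giving 1.39544 Al and 2.09316 O.
Oxygen sums to 2.79284; scaling by 4/2.79284 = 1.43223 puts the formula on 4 O.
Al: 1.39544 × 1.43223 = 1.999 atoms per formula unit.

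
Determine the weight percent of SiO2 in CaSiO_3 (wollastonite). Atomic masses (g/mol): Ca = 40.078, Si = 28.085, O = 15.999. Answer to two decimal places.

M(CaSiO_3) = 116.160 g/mol; M(SiO2) = 60.083 g/mol.
Moles SiO2 per formula unit = 1 Si ÷ 1 = 1.0000.
SiO2 fraction = (1.0000 × 60.083) / 116.160 = 60.083/116.160 = 0.5172.

51.72 wt%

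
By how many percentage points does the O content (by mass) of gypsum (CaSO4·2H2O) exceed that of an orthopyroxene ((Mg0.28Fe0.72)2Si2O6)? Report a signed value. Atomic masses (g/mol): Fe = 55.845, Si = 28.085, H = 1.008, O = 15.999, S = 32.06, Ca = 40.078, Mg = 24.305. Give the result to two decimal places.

First mineral: 95.994 g O in 172.164 g formula = 55.76 wt% O.
Second mineral: 95.994 g O in 246.192 g formula = 38.99 wt% O.
55.76% − 38.99% gives a difference of 16.77 percentage points.

16.77 percentage points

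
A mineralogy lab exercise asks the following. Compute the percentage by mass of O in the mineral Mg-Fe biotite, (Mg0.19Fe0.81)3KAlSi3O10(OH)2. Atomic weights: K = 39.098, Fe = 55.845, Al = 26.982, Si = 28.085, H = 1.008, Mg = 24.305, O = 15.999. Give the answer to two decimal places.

Molar mass of (Mg0.19Fe0.81)3KAlSi3O10(OH)2: 0.57·24.305 + 2.43·55.845 + 1·39.098 + 1·26.982 + 3·28.085 + 12·15.999 + 2·1.008 = 493.896 g/mol.
Mass of O per formula unit: 12 × 15.999 = 191.988 g.
Weight fraction O = 191.988 / 493.896 = 0.3887.

38.87 mass %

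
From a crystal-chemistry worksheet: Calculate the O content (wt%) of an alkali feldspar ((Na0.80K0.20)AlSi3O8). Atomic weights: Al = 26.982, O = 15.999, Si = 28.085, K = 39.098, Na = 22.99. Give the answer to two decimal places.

48.22 wt%

Molar mass of (Na0.80K0.20)AlSi3O8: 0.80*22.99 + 0.20*39.098 + 1*26.982 + 3*28.085 + 8*15.999 = 265.441 g/mol.
Mass of O per formula unit: 8 × 15.999 = 127.992 g.
Weight fraction O = 127.992 / 265.441 = 0.4822.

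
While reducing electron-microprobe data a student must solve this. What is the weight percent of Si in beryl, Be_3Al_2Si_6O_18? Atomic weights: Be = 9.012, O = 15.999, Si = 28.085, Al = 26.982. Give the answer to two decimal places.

31.35 mass %

M(Be_3Al_2Si_6O_18) = 537.492 g/mol.
Si contributes 6 × 28.085 = 168.510 g per mole.
168.510/537.492 = 0.3135 → 31.35%.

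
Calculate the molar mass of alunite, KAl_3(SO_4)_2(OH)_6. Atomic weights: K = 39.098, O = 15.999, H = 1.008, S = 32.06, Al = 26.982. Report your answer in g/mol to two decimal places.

414.20 g/mol

M = 1(39.098) + 3(26.982) + 2(32.06) + 14(15.999) + 6(1.008)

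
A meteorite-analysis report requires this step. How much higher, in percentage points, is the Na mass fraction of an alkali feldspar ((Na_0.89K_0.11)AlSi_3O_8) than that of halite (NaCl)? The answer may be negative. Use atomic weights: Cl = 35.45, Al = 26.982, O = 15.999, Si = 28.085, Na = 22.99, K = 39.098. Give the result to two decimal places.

First mineral: 20.461 g Na in 263.991 g formula = 7.75 wt% Na.
Second mineral: 22.990 g Na in 58.440 g formula = 39.34 wt% Na.
7.75% − 39.34% gives a difference of -31.59 percentage points.

-31.59 percentage points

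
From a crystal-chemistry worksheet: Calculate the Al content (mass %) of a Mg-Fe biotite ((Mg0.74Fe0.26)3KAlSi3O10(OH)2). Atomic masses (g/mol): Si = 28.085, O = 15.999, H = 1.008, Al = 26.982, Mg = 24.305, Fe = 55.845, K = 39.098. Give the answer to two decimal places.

Formula mass = 2.22*24.305 + 0.78*55.845 + 1*39.098 + 1*26.982 + 3*28.085 + 12*15.999 + 2*1.008 = 441.855 g/mol, of which 26.982 g is Al.
So Al makes up 26.982/441.855 = 0.0611 of the mass, i.e. 6.11%.

6.11 mass %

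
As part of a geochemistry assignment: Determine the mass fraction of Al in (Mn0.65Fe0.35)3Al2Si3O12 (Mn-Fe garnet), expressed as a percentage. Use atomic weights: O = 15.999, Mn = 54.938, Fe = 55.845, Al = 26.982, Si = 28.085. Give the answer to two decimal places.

Formula mass = 1.95*54.938 + 1.05*55.845 + 2*26.982 + 3*28.085 + 12*15.999 = 495.973 g/mol, of which 53.964 g is Al.
So Al makes up 53.964/495.973 = 0.1088 of the mass, i.e. 10.88%.

10.88 mass %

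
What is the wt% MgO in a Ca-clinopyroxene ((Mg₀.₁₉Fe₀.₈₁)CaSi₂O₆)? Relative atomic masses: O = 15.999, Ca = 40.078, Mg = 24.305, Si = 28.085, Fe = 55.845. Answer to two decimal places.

Formula mass = 242.094 g/mol.
0.19 Mg → 0.1900 mol MgO per formula unit; M(MgO) = 40.304, so MgO mass = 7.658 g.
7.658/242.094 × 100 = 3.16 wt%.

3.16 wt%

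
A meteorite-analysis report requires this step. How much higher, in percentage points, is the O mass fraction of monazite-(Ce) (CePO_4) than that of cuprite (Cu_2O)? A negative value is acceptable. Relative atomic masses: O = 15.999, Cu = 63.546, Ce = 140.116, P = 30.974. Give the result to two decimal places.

16.04 percentage points

O in CePO_4: molar mass 235.086 g/mol; 4×15.999 = 63.996 g → 27.22 wt%.
O in Cu_2O: molar mass 143.091 g/mol; 1×15.999 = 15.999 g → 11.18 wt%.
Difference = 27.22 − 11.18 = 16.04 percentage points.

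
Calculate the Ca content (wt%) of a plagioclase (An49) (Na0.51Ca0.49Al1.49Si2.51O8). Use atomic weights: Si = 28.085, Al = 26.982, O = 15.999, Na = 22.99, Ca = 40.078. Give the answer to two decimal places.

7.27 wt%

Formula mass = 0.51·22.99 + 0.49·40.078 + 1.49·26.982 + 2.51·28.085 + 8·15.999 = 270.052 g/mol, of which 19.638 g is Ca.
So Ca makes up 19.638/270.052 = 0.0727 of the mass, i.e. 7.27%.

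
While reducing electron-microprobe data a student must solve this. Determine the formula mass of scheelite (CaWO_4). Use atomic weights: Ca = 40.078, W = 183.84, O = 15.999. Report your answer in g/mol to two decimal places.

The formula mass is the sum 1*40.078 + 1*183.84 + 4*15.999.

287.91 g/mol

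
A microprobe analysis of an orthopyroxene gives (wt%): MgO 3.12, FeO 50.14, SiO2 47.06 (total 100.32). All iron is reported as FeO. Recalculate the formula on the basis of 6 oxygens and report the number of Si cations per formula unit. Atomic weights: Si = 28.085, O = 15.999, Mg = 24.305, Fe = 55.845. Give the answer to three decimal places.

2.007 Si apfu

MgO (M=40.304): mol = 0.07741; Mg = 0.07741, O = 0.07741.
FeO (M=71.844): mol = 0.69790; Fe = 0.69790, O = 0.69790.
SiO2 (M=60.083): mol = 0.78325; Si = 0.78325, O = 1.56650.
ΣO = 2.34181; factor = 6/ΣO = 2.56212.
Si apfu = 0.78325 × 2.56212 = 2.007.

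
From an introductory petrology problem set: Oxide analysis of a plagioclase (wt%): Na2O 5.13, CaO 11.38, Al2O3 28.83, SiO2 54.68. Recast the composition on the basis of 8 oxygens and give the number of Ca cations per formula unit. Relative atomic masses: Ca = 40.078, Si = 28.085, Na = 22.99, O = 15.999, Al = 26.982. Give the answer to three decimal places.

5.13 wt% Na2O ÷ 61.979 g/mol = 0.08277 mol, giving 0.16554 Na and 0.08277 O.
11.38 wt% CaO ÷ 56.077 g/mol = 0.20294 mol, giving 0.20294 Ca and 0.20294 O.
28.83 wt% Al2O3 ÷ 101.961 g/mol = 0.28276 mol, giving 0.56552 Al and 0.84828 O.
54.68 wt% SiO2 ÷ 60.083 g/mol = 0.91007 mol, giving 0.91007 Si and 1.82014 O.
Oxygen sums to 2.95413; scaling by 8/2.95413 = 2.70807 puts the formula on 8 O.
Ca: 0.20294 × 2.70807 = 0.550 atoms per formula unit.

0.550 Ca apfu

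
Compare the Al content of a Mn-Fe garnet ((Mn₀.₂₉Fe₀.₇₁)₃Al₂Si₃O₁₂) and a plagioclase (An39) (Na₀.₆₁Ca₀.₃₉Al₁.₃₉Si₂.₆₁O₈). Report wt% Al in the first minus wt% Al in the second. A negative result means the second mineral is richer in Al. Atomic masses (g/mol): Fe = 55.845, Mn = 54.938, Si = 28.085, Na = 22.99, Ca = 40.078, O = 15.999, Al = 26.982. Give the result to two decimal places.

M((Mn₀.₂₉Fe₀.₇₁)₃Al₂Si₃O₁₂) = 496.953 g/mol, so wt% Al = 53.964/496.953 × 100 = 10.86%.
M(Na₀.₆₁Ca₀.₃₉Al₁.₃₉Si₂.₆₁O₈) = 268.453 g/mol, so wt% Al = 37.505/268.453 × 100 = 13.97%.
10.86 − 13.97 = -3.11 pp.

-3.11 percentage points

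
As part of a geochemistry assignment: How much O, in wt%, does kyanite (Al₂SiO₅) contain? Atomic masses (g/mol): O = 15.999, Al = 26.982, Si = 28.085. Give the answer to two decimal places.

49.37 wt%

Formula mass = 2·26.982 + 1·28.085 + 5·15.999 = 162.044 g/mol, of which 79.995 g is O.
So O makes up 79.995/162.044 = 0.4937 of the mass, i.e. 49.37%.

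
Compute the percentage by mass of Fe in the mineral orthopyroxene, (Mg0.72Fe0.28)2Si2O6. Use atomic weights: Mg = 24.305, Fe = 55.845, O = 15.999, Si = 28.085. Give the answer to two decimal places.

M((Mg0.72Fe0.28)2Si2O6) = 218.436 g/mol.
Fe contributes 0.56 × 55.845 = 31.273 g per mole.
31.273/218.436 = 0.1432 → 14.32%.

14.32 mass %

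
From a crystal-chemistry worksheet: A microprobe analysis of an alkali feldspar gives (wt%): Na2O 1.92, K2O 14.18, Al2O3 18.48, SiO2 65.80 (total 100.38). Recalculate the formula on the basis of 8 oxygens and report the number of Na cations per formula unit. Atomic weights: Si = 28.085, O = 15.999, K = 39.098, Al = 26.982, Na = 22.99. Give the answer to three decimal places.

0.170 Na apfu

1.92 wt% Na2O ÷ 61.979 g/mol = 0.03098 mol, giving 0.06196 Na and 0.03098 O.
14.18 wt% K2O ÷ 94.195 g/mol = 0.15054 mol, giving 0.30108 K and 0.15054 O.
18.48 wt% Al2O3 ÷ 101.961 g/mol = 0.18125 mol, giving 0.36250 Al and 0.54375 O.
65.80 wt% SiO2 ÷ 60.083 g/mol = 1.09515 mol, giving 1.09515 Si and 2.19030 O.
Oxygen sums to 2.91557; scaling by 8/2.91557 = 2.74389 puts the formula on 8 O.
Na: 0.06196 × 2.74389 = 0.170 atoms per formula unit.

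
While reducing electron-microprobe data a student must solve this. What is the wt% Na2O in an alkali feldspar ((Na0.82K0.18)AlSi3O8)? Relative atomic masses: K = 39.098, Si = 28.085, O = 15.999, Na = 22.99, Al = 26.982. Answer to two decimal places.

9.58 wt%

Molar mass of (Na0.82K0.18)AlSi3O8 = 0.82*22.99 + 0.18*39.098 + 1*26.982 + 3*28.085 + 8*15.999 = 265.118 g/mol.
Each formula unit contains 0.82 Na, equivalent to 0.82/2 = 0.4100 mol Na2O.
M(Na2O) = 2×22.99 + 1×15.999 = 61.979 g/mol.
Mass of Na2O per formula unit = 0.4100 × 61.979 = 25.411 g.
Na2O wt% = 25.411 / 265.118 × 100 = 9.58%.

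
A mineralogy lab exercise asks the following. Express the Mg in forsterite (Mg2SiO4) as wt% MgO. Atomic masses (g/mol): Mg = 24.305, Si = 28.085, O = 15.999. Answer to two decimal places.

M(Mg2SiO4) = 140.691 g/mol; M(MgO) = 40.304 g/mol.
Moles MgO per formula unit = 2 Mg ÷ 1 = 2.0000.
MgO fraction = (2.0000 × 40.304) / 140.691 = 80.608/140.691 = 0.5729.

57.29 wt%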